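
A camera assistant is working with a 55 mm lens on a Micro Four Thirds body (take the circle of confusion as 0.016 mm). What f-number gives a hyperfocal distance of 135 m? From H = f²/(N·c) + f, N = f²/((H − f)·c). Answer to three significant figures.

Rearrange H = f²/(N·c) + f for N: N = f² / ((H − f)·c).
N = 55² / ((135000 − 55) × 0.016) = 3025 / 2159 ≈ 1.40.

f/1.40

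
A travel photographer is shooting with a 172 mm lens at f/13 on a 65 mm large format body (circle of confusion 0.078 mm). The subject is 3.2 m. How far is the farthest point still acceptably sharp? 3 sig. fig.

3.57 m

Hyperfocal distance H = f²/(N·c) + f = 172²/(13 × 0.078) + 172 = 29584/1.014 + 172 ≈ 29347.5 mm ≈ 29.35 m.
Far limit Df = s·(H − f)/(H − s) = 3200 × (29347.5 − 172) / (29347.5 − 3200) = 3200 × 29175.5 / 26147.5 ≈ 3570.6 mm ≈ 3.57 m.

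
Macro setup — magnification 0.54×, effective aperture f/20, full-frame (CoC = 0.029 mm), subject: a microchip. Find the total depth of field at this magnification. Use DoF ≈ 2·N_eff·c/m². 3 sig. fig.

3.98 mm

At magnification m, DoF ≈ 2·N_eff·c/m² = 2 × 20 × 0.029 / 0.54² = 1.16 / 0.2916 ≈ 3.98 mm.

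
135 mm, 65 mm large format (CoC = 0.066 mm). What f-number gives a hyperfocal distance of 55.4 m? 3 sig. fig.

f/5

Rearrange H = f²/(N·c) + f for N: N = f² / ((H − f)·c).
N = 135² / ((55400 − 135) × 0.066) = 18225 / 3647 ≈ 5.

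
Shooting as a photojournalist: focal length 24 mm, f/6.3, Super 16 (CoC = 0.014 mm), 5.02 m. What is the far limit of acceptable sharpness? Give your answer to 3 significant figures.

Hyperfocal distance H = f²/(N·c) + f = 24²/(6.3 × 0.014) + 24 = 576/0.0882 + 24 ≈ 6554.6 mm ≈ 6.555 m.
Far limit Df = s·(H − f)/(H − s) = 5020 × (6554.6 − 24) / (6554.6 − 5020) = 5020 × 6530.6 / 1534.6 ≈ 21363 mm ≈ 21.4 m.

21.4 m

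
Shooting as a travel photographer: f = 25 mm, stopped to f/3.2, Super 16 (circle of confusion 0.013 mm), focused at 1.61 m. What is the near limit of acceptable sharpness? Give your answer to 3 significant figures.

1.46 m

Hyperfocal distance H = f²/(N·c) + f = 25²/(3.2 × 0.013) + 25 = 625/0.0416 + 25 ≈ 15049.0 mm ≈ 15.05 m.
Near limit Dn = s·(H − f)/(H + s − 2f) = 1610 × (15049.0 − 25) / (15049.0 + 1610 − 2 × 25) = 1610 × 15024.0 / 16609.0 ≈ 1456.4 mm ≈ 1.46 m.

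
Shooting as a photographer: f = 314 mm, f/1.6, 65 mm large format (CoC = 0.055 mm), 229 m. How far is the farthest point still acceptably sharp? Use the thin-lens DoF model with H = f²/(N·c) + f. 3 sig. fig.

288 m

Hyperfocal distance H = f²/(N·c) + f = 314²/(1.6 × 0.055) + 314 = 98596/0.088 + 314 ≈ 1120723.1 mm ≈ 1121 m.
Far limit Df = s·(H − f)/(H − s) = 229000 × (1120723.1 − 314) / (1120723.1 − 229000) = 229000 × 1120409.1 / 891723.1 ≈ 287728 mm ≈ 288 m.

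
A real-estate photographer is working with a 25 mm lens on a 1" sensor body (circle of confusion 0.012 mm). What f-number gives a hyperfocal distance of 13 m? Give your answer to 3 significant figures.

Rearrange H = f²/(N·c) + f for N: N = f² / ((H − f)·c).
N = 25² / ((13000 − 25) × 0.012) = 625 / 155.7 ≈ 4.01.

f/4.01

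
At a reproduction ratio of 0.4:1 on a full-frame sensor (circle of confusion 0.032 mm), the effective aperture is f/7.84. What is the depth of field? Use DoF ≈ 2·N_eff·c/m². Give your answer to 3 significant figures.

At magnification m, DoF ≈ 2·N_eff·c/m² = 2 × 7.84 × 0.032 / 0.4² = 0.5018 / 0.16 ≈ 3.14 mm.

3.14 mm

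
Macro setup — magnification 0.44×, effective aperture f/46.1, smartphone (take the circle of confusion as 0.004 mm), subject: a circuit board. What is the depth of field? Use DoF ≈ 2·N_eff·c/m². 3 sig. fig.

At magnification m, DoF ≈ 2·N_eff·c/m² = 2 × 46.1 × 0.004 / 0.44² = 0.3688 / 0.1936 ≈ 1.9 mm.

1.90 mm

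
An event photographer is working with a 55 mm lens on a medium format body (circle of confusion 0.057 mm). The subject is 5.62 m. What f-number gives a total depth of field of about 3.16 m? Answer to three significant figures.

Write h = H − f = f²/(N·c). The thin-lens limits are Dn = s·h/(h + (s−f)) and Df = s·h/(h − (s−f)), so DoF = Df − Dn = 2·s·(s−f)·h / (h² − (s−f)²).
That is a quadratic in h: DoF·h² − 2·s·(s−f)·h − DoF·(s−f)² = 0 ⇒ h = (s−f)·(s + √(s² + DoF²)) / DoF = 5565 × (5620 + √(5620² + 3160²)) / 3160 = 5565 × (5620 + 6447.48) / 3160 ≈ 21252 mm.
Then N = f²/(c·h) = 55² / (0.057 × 21252) = 3025 / 1211.3 ≈ 2.50.

f/2.50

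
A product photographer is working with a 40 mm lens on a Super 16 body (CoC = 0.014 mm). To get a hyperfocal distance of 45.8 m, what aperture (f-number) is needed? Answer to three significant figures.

Rearrange H = f²/(N·c) + f for N: N = f² / ((H − f)·c).
N = 40² / ((45800 − 40) × 0.014) = 1600 / 640.6 ≈ 2.50.

f/2.50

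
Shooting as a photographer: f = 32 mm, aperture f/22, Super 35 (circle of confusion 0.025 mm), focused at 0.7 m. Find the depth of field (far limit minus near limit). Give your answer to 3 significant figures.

0.577 m

Hyperfocal distance H = f²/(N·c) + f = 32²/(22 × 0.025) + 32 = 1024/0.55 + 32 ≈ 1893.8 mm ≈ 1.894 m.
Near limit Dn = s·(H − f)/(H + s − 2f) = 700 × (1893.8 − 32) / (1893.8 + 700 − 2 × 32) = 700 × 1861.8 / 2529.8 ≈ 515.16 mm.
Far limit Df = s·(H − f)/(H − s) = 700 × (1893.8 − 32) / (1893.8 − 700) = 700 × 1861.8 / 1193.8 ≈ 1091.68 mm.
Depth of field = Df − Dn = 1091.68 − 515.16 ≈ 576.52 mm ≈ 0.577 m.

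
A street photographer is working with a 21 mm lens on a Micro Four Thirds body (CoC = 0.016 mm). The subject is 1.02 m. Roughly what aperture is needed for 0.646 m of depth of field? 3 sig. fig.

f/8

Write h = H − f = f²/(N·c). The thin-lens limits are Dn = s·h/(h + (s−f)) and Df = s·h/(h − (s−f)), so DoF = Df − Dn = 2·s·(s−f)·h / (h² − (s−f)²).
That is a quadratic in h: DoF·h² − 2·s·(s−f)·h − DoF·(s−f)² = 0 ⇒ h = (s−f)·(s + √(s² + DoF²)) / DoF = 999 × (1020 + √(1020² + 646²)) / 646 = 999 × (1020 + 1207.36) / 646 ≈ 3444.5 mm.
Then N = f²/(c·h) = 21² / (0.016 × 3444.5) = 441 / 55.112 ≈ 8.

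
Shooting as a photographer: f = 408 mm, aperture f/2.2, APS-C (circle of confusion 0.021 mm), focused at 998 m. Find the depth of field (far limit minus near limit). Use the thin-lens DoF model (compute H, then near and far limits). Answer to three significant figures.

Hyperfocal distance H = f²/(N·c) + f = 408²/(2.2 × 0.021) + 408 = 166464/0.0462 + 408 ≈ 3603524.9 mm ≈ 3604 m.
Near limit Dn = s·(H − f)/(H + s − 2f) = 998000 × (3603524.9 − 408) / (3603524.9 + 998000 − 2 × 408) = 998000 × 3603116.9 / 4600708.9 ≈ 781599 mm.
Far limit Df = s·(H − f)/(H − s) = 998000 × (3603524.9 − 408) / (3603524.9 − 998000) = 998000 × 3603116.9 / 2605524.9 ≈ 1380110 mm.
Depth of field = Df − Dn = 1380110 − 781599 ≈ 598511 mm ≈ 599 m.

599 m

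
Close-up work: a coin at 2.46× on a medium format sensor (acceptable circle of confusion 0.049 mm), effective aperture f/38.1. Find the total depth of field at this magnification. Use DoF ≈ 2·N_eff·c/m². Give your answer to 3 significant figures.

0.617 mm

At magnification m, DoF ≈ 2·N_eff·c/m² = 2 × 38.1 × 0.049 / 2.46² = 3.734 / 6.052 ≈ 0.617 mm.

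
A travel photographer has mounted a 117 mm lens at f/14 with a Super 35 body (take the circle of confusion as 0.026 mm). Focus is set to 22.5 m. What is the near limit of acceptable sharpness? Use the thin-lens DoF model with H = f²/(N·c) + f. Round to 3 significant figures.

Hyperfocal distance H = f²/(N·c) + f = 117²/(14 × 0.026) + 117 = 13689/0.364 + 117 ≈ 37724.1 mm ≈ 37.72 m.
Near limit Dn = s·(H − f)/(H + s − 2f) = 22500 × (37724.1 − 117) / (37724.1 + 22500 − 2 × 117) = 22500 × 37607.1 / 59990.1 ≈ 14105 mm ≈ 14.1 m.

14.1 m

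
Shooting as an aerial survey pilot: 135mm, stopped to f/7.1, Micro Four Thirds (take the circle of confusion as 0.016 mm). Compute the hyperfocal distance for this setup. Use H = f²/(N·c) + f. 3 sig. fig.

Hyperfocal distance H = f²/(N·c) + f = 135²/(7.1 × 0.016) + 135 = 18225/0.1136 + 135 ≈ 160566.3 mm ≈ 161 m.

161 m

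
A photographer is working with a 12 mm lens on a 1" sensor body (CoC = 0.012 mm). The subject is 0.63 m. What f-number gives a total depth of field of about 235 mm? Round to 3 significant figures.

f/3.50

Write h = H − f = f²/(N·c). The thin-lens limits are Dn = s·h/(h + (s−f)) and Df = s·h/(h − (s−f)), so DoF = Df − Dn = 2·s·(s−f)·h / (h² − (s−f)²).
That is a quadratic in h: DoF·h² − 2·s·(s−f)·h − DoF·(s−f)² = 0 ⇒ h = (s−f)·(s + √(s² + DoF²)) / DoF = 618 × (630 + √(630² + 235²)) / 235 = 618 × (630 + 672.402) / 235 ≈ 3425.0 mm.
Then N = f²/(c·h) = 12² / (0.012 × 3425.0) = 144 / 41.100 ≈ 3.50.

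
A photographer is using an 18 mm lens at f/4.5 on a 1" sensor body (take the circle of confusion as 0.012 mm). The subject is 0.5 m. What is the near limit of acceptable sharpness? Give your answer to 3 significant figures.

463 mm

Hyperfocal distance H = f²/(N·c) + f = 18²/(4.5 × 0.012) + 18 = 324/0.054 + 18 ≈ 6018.0 mm ≈ 6.018 m.
Near limit Dn = s·(H − f)/(H + s − 2f) = 500 × (6018.0 − 18) / (6018.0 + 500 − 2 × 18) = 500 × 6000.0 / 6482.0 ≈ 462.82 mm.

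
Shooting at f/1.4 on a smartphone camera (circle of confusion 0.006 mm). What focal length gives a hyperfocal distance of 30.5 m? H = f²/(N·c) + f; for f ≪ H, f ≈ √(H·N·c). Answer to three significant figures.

16.0 mm

From H = f²/(N·c) + f, with f ≪ H: f ≈ √(H·N·c) = √(30500 × 1.4 × 0.006) = √256.20 ≈ 16.01 mm.
The +f correction barely moves this — solving exactly, f² + N·c·f − N·c·H = 0 ⇒ f = (−N·c + √((N·c)² + 4·N·c·H))/2 = (−0.0084 + √1024.8)/2 ≈ 16.002 mm, so f ≈ 16.0 mm.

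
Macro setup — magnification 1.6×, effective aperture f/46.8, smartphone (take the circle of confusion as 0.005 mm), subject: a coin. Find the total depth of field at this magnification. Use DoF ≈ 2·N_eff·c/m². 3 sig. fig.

At magnification m, DoF ≈ 2·N_eff·c/m² = 2 × 46.8 × 0.005 / 1.6² = 0.468 / 2.56 ≈ 0.183 mm.

0.183 mm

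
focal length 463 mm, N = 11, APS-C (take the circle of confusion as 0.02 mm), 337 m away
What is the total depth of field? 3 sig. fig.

264 m

Hyperfocal distance H = f²/(N·c) + f = 463²/(11 × 0.02) + 463 = 214369/0.22 + 463 ≈ 974867.5 mm ≈ 974.9 m.
Near limit Dn = s·(H − f)/(H + s − 2f) = 337000 × (974867.5 − 463) / (974867.5 + 337000 − 2 × 463) = 337000 × 974404.5 / 1310941.5 ≈ 250487 mm.
Far limit Df = s·(H − f)/(H − s) = 337000 × (974867.5 − 463) / (974867.5 − 337000) = 337000 × 974404.5 / 637867.5 ≈ 514800 mm.
Depth of field = Df − Dn = 514800 − 250487 ≈ 264313 mm ≈ 264 m.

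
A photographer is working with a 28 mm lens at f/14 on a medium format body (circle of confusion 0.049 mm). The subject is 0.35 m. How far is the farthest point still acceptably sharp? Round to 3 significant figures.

Hyperfocal distance H = f²/(N·c) + f = 28²/(14 × 0.049) + 28 = 784/0.686 + 28 ≈ 1170.9 mm ≈ 1.171 m.
Far limit Df = s·(H − f)/(H − s) = 350 × (1170.9 − 28) / (1170.9 − 350) = 350 × 1142.9 / 820.9 ≈ 487.30 mm.

487 mm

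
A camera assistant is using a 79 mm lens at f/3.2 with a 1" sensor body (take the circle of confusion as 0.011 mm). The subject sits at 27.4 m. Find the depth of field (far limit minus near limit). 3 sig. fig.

8.65 m

Hyperfocal distance H = f²/(N·c) + f = 79²/(3.2 × 0.011) + 79 = 6241/0.0352 + 79 ≈ 177380.1 mm ≈ 177.4 m.
Near limit Dn = s·(H − f)/(H + s − 2f) = 27400 × (177380.1 − 79) / (177380.1 + 27400 − 2 × 79) = 27400 × 177301.1 / 204622.1 ≈ 23741.6 mm.
Far limit Df = s·(H − f)/(H − s) = 27400 × (177380.1 − 79) / (177380.1 − 27400) = 27400 × 177301.1 / 149980.1 ≈ 32391.3 mm.
Depth of field = Df − Dn = 32391.3 − 23741.6 ≈ 8649.7 mm ≈ 8.65 m.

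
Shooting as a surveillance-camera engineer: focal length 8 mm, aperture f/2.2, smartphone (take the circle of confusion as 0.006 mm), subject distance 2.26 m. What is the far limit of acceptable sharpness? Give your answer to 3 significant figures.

4.22 m

Hyperfocal distance H = f²/(N·c) + f = 8²/(2.2 × 0.006) + 8 = 64/0.0132 + 8 ≈ 4856.5 mm ≈ 4.856 m.
Far limit Df = s·(H − f)/(H − s) = 2260 × (4856.5 − 8) / (4856.5 − 2260) = 2260 × 4848.5 / 2596.5 ≈ 4220.2 mm ≈ 4.22 m.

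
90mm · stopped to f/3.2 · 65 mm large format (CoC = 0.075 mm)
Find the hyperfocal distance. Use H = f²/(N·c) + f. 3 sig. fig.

Hyperfocal distance H = f²/(N·c) + f = 90²/(3.2 × 0.075) + 90 = 8100/0.24 + 90 ≈ 33840.0 mm ≈ 33.8 m.

33.8 m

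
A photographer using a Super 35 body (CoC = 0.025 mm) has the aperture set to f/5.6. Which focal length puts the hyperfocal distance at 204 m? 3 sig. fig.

From H = f²/(N·c) + f, with f ≪ H: f ≈ √(H·N·c) = √(204000 × 5.6 × 0.025) = √28560 ≈ 169.0 mm.
The +f correction barely moves this — solving exactly, f² + N·c·f − N·c·H = 0 ⇒ f = (−N·c + √((N·c)² + 4·N·c·H))/2 = (−0.14 + √114240)/2 ≈ 168.93 mm, so f ≈ 169 mm.

169 mm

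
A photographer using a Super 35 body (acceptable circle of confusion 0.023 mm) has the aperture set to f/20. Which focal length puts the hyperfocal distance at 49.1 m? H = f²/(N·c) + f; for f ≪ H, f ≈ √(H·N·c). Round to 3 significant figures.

150 mm

From H = f²/(N·c) + f, with f ≪ H: f ≈ √(H·N·c) = √(49100 × 20 × 0.023) = √22586 ≈ 150.3 mm.
The +f correction barely moves this — solving exactly, f² + N·c·f − N·c·H = 0 ⇒ f = (−N·c + √((N·c)² + 4·N·c·H))/2 = (−0.46 + √90344)/2 ≈ 150.06 mm, so f ≈ 150 mm.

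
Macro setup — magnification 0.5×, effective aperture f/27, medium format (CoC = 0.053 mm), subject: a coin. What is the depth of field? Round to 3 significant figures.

At magnification m, DoF ≈ 2·N_eff·c/m² = 2 × 27 × 0.053 / 0.5² = 2.862 / 0.25 ≈ 11.4 mm.

11.4 mm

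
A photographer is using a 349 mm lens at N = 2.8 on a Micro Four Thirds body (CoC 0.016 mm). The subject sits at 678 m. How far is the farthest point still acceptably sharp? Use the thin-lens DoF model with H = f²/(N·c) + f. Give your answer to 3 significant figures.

Hyperfocal distance H = f²/(N·c) + f = 349²/(2.8 × 0.016) + 349 = 121801/0.0448 + 349 ≈ 2719121.3 mm ≈ 2719 m.
Far limit Df = s·(H − f)/(H − s) = 678000 × (2719121.3 − 349) / (2719121.3 − 678000) = 678000 × 2718772.3 / 2041121.3 ≈ 903096 mm ≈ 903 m.

903 m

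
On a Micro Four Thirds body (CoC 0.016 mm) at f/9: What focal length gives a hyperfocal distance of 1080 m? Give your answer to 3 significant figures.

394 mm

From H = f²/(N·c) + f, with f ≪ H: f ≈ √(H·N·c) = √(1080000 × 9 × 0.016) = √155520 ≈ 394.4 mm.
The +f correction barely moves this — solving exactly, f² + N·c·f − N·c·H = 0 ⇒ f = (−N·c + √((N·c)² + 4·N·c·H))/2 = (−0.144 + √622080)/2 ≈ 394.29 mm, so f ≈ 394 mm.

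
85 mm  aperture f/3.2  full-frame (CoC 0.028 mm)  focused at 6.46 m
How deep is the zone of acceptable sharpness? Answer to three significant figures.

Hyperfocal distance H = f²/(N·c) + f = 85²/(3.2 × 0.028) + 85 = 7225/0.0896 + 85 ≈ 80721.2 mm ≈ 80.72 m.
Near limit Dn = s·(H − f)/(H + s − 2f) = 6460 × (80721.2 − 85) / (80721.2 + 6460 − 2 × 85) = 6460 × 80636.2 / 87011.2 ≈ 5986.7 mm.
Far limit Df = s·(H − f)/(H − s) = 6460 × (80721.2 − 85) / (80721.2 − 6460) = 6460 × 80636.2 / 74261.2 ≈ 7014.6 mm.
Depth of field = Df − Dn = 7014.6 − 5986.7 ≈ 1027.9 mm ≈ 1.03 m.

1.03 m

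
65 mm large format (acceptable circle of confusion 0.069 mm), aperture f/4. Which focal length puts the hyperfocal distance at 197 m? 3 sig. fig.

From H = f²/(N·c) + f, with f ≪ H: f ≈ √(H·N·c) = √(197000 × 4 × 0.069) = √54372 ≈ 233.2 mm.
The +f correction barely moves this — solving exactly, f² + N·c·f − N·c·H = 0 ⇒ f = (−N·c + √((N·c)² + 4·N·c·H))/2 = (−0.276 + √217488)/2 ≈ 233.04 mm, so f ≈ 233 mm.

233 mm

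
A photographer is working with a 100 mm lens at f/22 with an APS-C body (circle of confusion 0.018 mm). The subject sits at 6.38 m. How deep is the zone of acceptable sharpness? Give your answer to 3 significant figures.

3.38 m

Hyperfocal distance H = f²/(N·c) + f = 100²/(22 × 0.018) + 100 = 10000/0.396 + 100 ≈ 25352.5 mm ≈ 25.35 m.
Near limit Dn = s·(H − f)/(H + s − 2f) = 6380 × (25352.5 − 100) / (25352.5 + 6380 − 2 × 100) = 6380 × 25252.5 / 31532.5 ≈ 5109.4 mm.
Far limit Df = s·(H − f)/(H − s) = 6380 × (25352.5 − 100) / (25352.5 − 6380) = 6380 × 25252.5 / 18972.5 ≈ 8491.8 mm.
Depth of field = Df − Dn = 8491.8 − 5109.4 ≈ 3382.4 mm ≈ 3.38 m.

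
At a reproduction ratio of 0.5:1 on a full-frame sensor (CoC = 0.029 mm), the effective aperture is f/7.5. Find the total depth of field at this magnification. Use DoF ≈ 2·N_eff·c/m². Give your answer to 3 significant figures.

At magnification m, DoF ≈ 2·N_eff·c/m² = 2 × 7.5 × 0.029 / 0.5² = 0.435 / 0.25 ≈ 1.74 mm.

1.74 mm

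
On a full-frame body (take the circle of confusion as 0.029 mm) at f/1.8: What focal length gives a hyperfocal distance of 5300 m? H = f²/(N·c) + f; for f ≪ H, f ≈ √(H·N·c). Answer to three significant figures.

From H = f²/(N·c) + f, with f ≪ H: f ≈ √(H·N·c) = √(5300000 × 1.8 × 0.029) = √276660 ≈ 526.0 mm.
The +f correction barely moves this — solving exactly, f² + N·c·f − N·c·H = 0 ⇒ f = (−N·c + √((N·c)² + 4·N·c·H))/2 = (−0.0522 + √1106640)/2 ≈ 525.96 mm, so f ≈ 526 mm.

526 mm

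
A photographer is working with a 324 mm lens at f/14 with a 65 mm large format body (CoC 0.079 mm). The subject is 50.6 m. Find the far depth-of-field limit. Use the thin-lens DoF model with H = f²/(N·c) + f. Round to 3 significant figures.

108 m

Hyperfocal distance H = f²/(N·c) + f = 324²/(14 × 0.079) + 324 = 104976/1.106 + 324 ≈ 95239.0 mm ≈ 95.24 m.
Far limit Df = s·(H − f)/(H − s) = 50600 × (95239.0 − 324) / (95239.0 − 50600) = 50600 × 94915.0 / 44639.0 ≈ 107590 mm ≈ 108 m.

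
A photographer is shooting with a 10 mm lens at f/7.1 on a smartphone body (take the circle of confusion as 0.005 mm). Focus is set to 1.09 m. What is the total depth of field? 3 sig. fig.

0.980 m

Hyperfocal distance H = f²/(N·c) + f = 10²/(7.1 × 0.005) + 10 = 100/0.0355 + 10 ≈ 2826.9 mm ≈ 2.827 m.
Near limit Dn = s·(H − f)/(H + s − 2f) = 1090 × (2826.9 − 10) / (2826.9 + 1090 − 2 × 10) = 1090 × 2816.9 / 3896.9 ≈ 787.91 mm.
Far limit Df = s·(H − f)/(H − s) = 1090 × (2826.9 − 10) / (2826.9 − 1090) = 1090 × 2816.9 / 1736.9 ≈ 1767.76 mm.
Depth of field = Df − Dn = 1767.76 − 787.91 ≈ 979.85 mm ≈ 0.980 m.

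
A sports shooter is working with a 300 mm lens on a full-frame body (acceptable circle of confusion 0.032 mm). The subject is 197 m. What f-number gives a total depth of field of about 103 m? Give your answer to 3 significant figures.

f/3.51

Write h = H − f = f²/(N·c). The thin-lens limits are Dn = s·h/(h + (s−f)) and Df = s·h/(h − (s−f)), so DoF = Df − Dn = 2·s·(s−f)·h / (h² − (s−f)²).
That is a quadratic in h: DoF·h² − 2·s·(s−f)·h − DoF·(s−f)² = 0 ⇒ h = (s−f)·(s + √(s² + DoF²)) / DoF = 196700 × (197000 + √(197000² + 103000²)) / 103000 = 196700 × (197000 + 222302) / 103000 ≈ 800744 mm.
Then N = f²/(c·h) = 300² / (0.032 × 800744) = 90000 / 25624 ≈ 3.51.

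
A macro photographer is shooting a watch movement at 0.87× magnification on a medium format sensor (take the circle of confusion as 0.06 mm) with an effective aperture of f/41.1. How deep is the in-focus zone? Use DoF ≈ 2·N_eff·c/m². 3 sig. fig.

6.52 mm

At magnification m, DoF ≈ 2·N_eff·c/m² = 2 × 41.1 × 0.06 / 0.87² = 4.932 / 0.7569 ≈ 6.52 mm.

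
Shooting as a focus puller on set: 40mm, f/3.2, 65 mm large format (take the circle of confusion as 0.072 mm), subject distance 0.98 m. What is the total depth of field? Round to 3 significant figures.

270 mm

Hyperfocal distance H = f²/(N·c) + f = 40²/(3.2 × 0.072) + 40 = 1600/0.2304 + 40 ≈ 6984.4 mm ≈ 6.984 m.
Near limit Dn = s·(H − f)/(H + s − 2f) = 980 × (6984.4 − 40) / (6984.4 + 980 − 2 × 40) = 980 × 6944.4 / 7884.4 ≈ 863.16 mm.
Far limit Df = s·(H − f)/(H − s) = 980 × (6984.4 − 40) / (6984.4 − 980) = 980 × 6944.4 / 6004.4 ≈ 1133.42 mm.
Depth of field = Df − Dn = 1133.42 − 863.16 ≈ 270.26 mm.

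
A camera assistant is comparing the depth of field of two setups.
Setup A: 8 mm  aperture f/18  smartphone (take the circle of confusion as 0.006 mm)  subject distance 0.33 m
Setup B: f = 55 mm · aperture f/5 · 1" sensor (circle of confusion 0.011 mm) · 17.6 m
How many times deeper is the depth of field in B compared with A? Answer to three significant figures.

Setup A: H = 8²/(18×0.006) + 8 ≈ 600.6 mm; DoF = Df − Dn = 722.69 − 213.82 ≈ 508.87 mm.
Setup B: H = 55²/(5×0.011) + 55 ≈ 55055.0 mm; DoF = Df − Dn = 25844 − 13343 ≈ 12501 mm.
Ratio = 12501 / 508.87 ≈ 24.6.

24.6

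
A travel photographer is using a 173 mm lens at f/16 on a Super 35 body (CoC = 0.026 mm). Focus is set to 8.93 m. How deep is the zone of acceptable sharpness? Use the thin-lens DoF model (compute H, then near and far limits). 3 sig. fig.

2.21 m

Hyperfocal distance H = f²/(N·c) + f = 173²/(16 × 0.026) + 173 = 29929/0.416 + 173 ≈ 72117.7 mm ≈ 72.12 m.
Near limit Dn = s·(H − f)/(H + s − 2f) = 8930 × (72117.7 − 173) / (72117.7 + 8930 − 2 × 173) = 8930 × 71944.7 / 80701.7 ≈ 7961.0 mm.
Far limit Df = s·(H − f)/(H − s) = 8930 × (72117.7 − 173) / (72117.7 − 8930) = 8930 × 71944.7 / 63187.7 ≈ 10167.6 mm.
Depth of field = Df − Dn = 10167.6 − 7961.0 ≈ 2206.6 mm ≈ 2.21 m.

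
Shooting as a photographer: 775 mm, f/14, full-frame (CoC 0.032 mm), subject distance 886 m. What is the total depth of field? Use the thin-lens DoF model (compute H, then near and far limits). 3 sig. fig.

Hyperfocal distance H = f²/(N·c) + f = 775²/(14 × 0.032) + 775 = 600625/0.448 + 775 ≈ 1341455.8 mm ≈ 1341 m.
Near limit Dn = s·(H − f)/(H + s − 2f) = 886000 × (1341455.8 − 775) / (1341455.8 + 886000 − 2 × 775) = 886000 × 1340680.8 / 2225905.8 ≈ 533645 mm.
Far limit Df = s·(H − f)/(H − s) = 886000 × (1341455.8 − 775) / (1341455.8 − 886000) = 886000 × 1340680.8 / 455455.8 ≈ 2608032 mm.
Depth of field = Df − Dn = 2608032 − 533645 ≈ 2074387 mm ≈ 2070 m.

2070 m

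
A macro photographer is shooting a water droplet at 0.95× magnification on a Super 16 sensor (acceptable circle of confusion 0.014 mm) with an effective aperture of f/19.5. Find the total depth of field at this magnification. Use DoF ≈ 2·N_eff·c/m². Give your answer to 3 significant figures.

0.605 mm

At magnification m, DoF ≈ 2·N_eff·c/m² = 2 × 19.5 × 0.014 / 0.95² = 0.546 / 0.9025 ≈ 0.605 mm.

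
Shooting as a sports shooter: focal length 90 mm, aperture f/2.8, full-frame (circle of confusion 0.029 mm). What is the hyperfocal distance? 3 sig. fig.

Hyperfocal distance H = f²/(N·c) + f = 90²/(2.8 × 0.029) + 90 = 8100/0.0812 + 90 ≈ 99843.7 mm ≈ 99.8 m.

99.8 m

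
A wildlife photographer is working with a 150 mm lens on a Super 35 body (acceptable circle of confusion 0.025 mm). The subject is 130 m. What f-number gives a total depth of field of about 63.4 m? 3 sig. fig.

f/1.60

Write h = H − f = f²/(N·c). The thin-lens limits are Dn = s·h/(h + (s−f)) and Df = s·h/(h − (s−f)), so DoF = Df − Dn = 2·s·(s−f)·h / (h² − (s−f)²).
That is a quadratic in h: DoF·h² − 2·s·(s−f)·h − DoF·(s−f)² = 0 ⇒ h = (s−f)·(s + √(s² + DoF²)) / DoF = 129850 × (130000 + √(130000² + 63400²)) / 63400 = 129850 × (130000 + 144636) / 63400 ≈ 562484 mm.
Then N = f²/(c·h) = 150² / (0.025 × 562484) = 22500 / 14062 ≈ 1.60.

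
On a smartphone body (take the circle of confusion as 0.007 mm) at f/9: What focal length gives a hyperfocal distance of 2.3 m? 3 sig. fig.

From H = f²/(N·c) + f, with f ≪ H: f ≈ √(H·N·c) = √(2300 × 9 × 0.007) = √144.90 ≈ 12.04 mm.
The +f correction barely moves this — solving exactly, f² + N·c·f − N·c·H = 0 ⇒ f = (−N·c + √((N·c)² + 4·N·c·H))/2 = (−0.063 + √579.60)/2 ≈ 12.006 mm, so f ≈ 12.0 mm.

12.0 mm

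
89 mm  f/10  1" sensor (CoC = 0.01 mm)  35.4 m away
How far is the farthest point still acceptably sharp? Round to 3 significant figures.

Hyperfocal distance H = f²/(N·c) + f = 89²/(10 × 0.01) + 89 = 7921/0.1 + 89 ≈ 79299.0 mm ≈ 79.30 m.
Far limit Df = s·(H − f)/(H − s) = 35400 × (79299.0 − 89) / (79299.0 − 35400) = 35400 × 79210.0 / 43899.0 ≈ 63875 mm ≈ 63.9 m.

63.9 m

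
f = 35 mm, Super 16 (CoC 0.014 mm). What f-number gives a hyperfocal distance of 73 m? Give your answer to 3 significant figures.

Rearrange H = f²/(N·c) + f for N: N = f² / ((H − f)·c).
N = 35² / ((73000 − 35) × 0.014) = 1225 / 1022 ≈ 1.20.

f/1.20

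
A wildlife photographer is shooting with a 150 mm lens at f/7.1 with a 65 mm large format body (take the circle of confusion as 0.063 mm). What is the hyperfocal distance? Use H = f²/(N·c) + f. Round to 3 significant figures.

50.5 m

Hyperfocal distance H = f²/(N·c) + f = 150²/(7.1 × 0.063) + 150 = 22500/0.4473 + 150 ≈ 50451.8 mm ≈ 50.5 m.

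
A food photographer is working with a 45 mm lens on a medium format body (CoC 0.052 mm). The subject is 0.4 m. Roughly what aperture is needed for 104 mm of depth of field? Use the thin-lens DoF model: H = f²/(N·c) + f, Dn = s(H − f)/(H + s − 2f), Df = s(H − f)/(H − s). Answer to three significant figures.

Write h = H − f = f²/(N·c). The thin-lens limits are Dn = s·h/(h + (s−f)) and Df = s·h/(h − (s−f)), so DoF = Df − Dn = 2·s·(s−f)·h / (h² − (s−f)²).
That is a quadratic in h: DoF·h² − 2·s·(s−f)·h − DoF·(s−f)² = 0 ⇒ h = (s−f)·(s + √(s² + DoF²)) / DoF = 355 × (400 + √(400² + 104²)) / 104 = 355 × (400 + 413.299) / 104 ≈ 2776.2 mm.
Then N = f²/(c·h) = 45² / (0.052 × 2776.2) = 2025 / 144.36 ≈ 14.

f/14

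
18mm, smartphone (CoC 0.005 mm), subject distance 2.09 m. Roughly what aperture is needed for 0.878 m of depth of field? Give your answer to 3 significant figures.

f/6.30

Write h = H − f = f²/(N·c). The thin-lens limits are Dn = s·h/(h + (s−f)) and Df = s·h/(h − (s−f)), so DoF = Df − Dn = 2·s·(s−f)·h / (h² − (s−f)²).
That is a quadratic in h: DoF·h² − 2·s·(s−f)·h − DoF·(s−f)² = 0 ⇒ h = (s−f)·(s + √(s² + DoF²)) / DoF = 2072 × (2090 + √(2090² + 878²)) / 878 = 2072 × (2090 + 2266.93) / 878 ≈ 10282 mm.
Then N = f²/(c·h) = 18² / (0.005 × 10282) = 324 / 51.410 ≈ 6.30.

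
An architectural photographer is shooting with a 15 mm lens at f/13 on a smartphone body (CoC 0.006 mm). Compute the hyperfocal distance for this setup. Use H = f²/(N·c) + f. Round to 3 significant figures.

2.90 m

Hyperfocal distance H = f²/(N·c) + f = 15²/(13 × 0.006) + 15 = 225/0.078 + 15 ≈ 2899.6 mm ≈ 2.90 m.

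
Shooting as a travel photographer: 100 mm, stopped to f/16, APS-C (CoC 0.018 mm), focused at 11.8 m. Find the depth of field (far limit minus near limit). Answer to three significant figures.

8.97 m

Hyperfocal distance H = f²/(N·c) + f = 100²/(16 × 0.018) + 100 = 10000/0.288 + 100 ≈ 34822.2 mm ≈ 34.82 m.
Near limit Dn = s·(H − f)/(H + s − 2f) = 11800 × (34822.2 − 100) / (34822.2 + 11800 − 2 × 100) = 11800 × 34722.2 / 46422.2 ≈ 8826.0 mm.
Far limit Df = s·(H − f)/(H − s) = 11800 × (34822.2 − 100) / (34822.2 − 11800) = 11800 × 34722.2 / 23022.2 ≈ 17796.8 mm.
Depth of field = Df − Dn = 17796.8 − 8826.0 ≈ 8970.8 mm ≈ 8.97 m.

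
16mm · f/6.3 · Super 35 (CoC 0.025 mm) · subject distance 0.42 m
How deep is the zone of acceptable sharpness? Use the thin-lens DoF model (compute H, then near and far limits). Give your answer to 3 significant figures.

Hyperfocal distance H = f²/(N·c) + f = 16²/(6.3 × 0.025) + 16 = 256/0.1575 + 16 ≈ 1641.4 mm ≈ 1.641 m.
Near limit Dn = s·(H − f)/(H + s − 2f) = 420 × (1641.4 − 16) / (1641.4 + 420 − 2 × 16) = 420 × 1625.4 / 2029.4 ≈ 336.39 mm.
Far limit Df = s·(H − f)/(H − s) = 420 × (1641.4 − 16) / (1641.4 − 420) = 420 × 1625.4 / 1221.4 ≈ 558.92 mm.
Depth of field = Df − Dn = 558.92 − 336.39 ≈ 222.53 mm.

223 mm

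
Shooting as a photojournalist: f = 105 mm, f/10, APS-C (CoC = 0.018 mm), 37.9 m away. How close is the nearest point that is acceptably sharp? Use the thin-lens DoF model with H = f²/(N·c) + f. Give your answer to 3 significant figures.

23.4 m

Hyperfocal distance H = f²/(N·c) + f = 105²/(10 × 0.018) + 105 = 11025/0.18 + 105 ≈ 61355.0 mm ≈ 61.35 m.
Near limit Dn = s·(H − f)/(H + s − 2f) = 37900 × (61355.0 − 105) / (61355.0 + 37900 − 2 × 105) = 37900 × 61250.0 / 99045.0 ≈ 23438 mm ≈ 23.4 m.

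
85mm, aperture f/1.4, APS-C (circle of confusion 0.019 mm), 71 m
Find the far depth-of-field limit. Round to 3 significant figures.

Hyperfocal distance H = f²/(N·c) + f = 85²/(1.4 × 0.019) + 85 = 7225/0.0266 + 85 ≈ 271701.5 mm ≈ 271.7 m.
Far limit Df = s·(H − f)/(H − s) = 71000 × (271701.5 − 85) / (271701.5 − 71000) = 71000 × 271616.5 / 200701.5 ≈ 96087 mm ≈ 96.1 m.

96.1 m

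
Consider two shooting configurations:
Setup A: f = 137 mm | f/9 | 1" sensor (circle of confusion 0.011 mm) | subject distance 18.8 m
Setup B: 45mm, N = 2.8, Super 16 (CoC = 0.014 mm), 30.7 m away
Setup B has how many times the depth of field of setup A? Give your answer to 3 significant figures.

15.0

Setup A: H = 137²/(9×0.011) + 137 ≈ 189722.9 mm; DoF = Df − Dn = 20852.8 − 17115.2 ≈ 3737.6 mm.
Setup B: H = 45²/(2.8×0.014) + 45 ≈ 51703.2 mm; DoF = Df − Dn = 75508 − 19267 ≈ 56241 mm.
Ratio = 56241 / 3737.6 ≈ 15.0.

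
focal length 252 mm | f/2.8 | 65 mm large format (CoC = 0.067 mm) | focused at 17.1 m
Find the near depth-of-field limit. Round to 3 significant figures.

Hyperfocal distance H = f²/(N·c) + f = 252²/(2.8 × 0.067) + 252 = 63504/0.1876 + 252 ≈ 338759.5 mm ≈ 338.8 m.
Near limit Dn = s·(H − f)/(H + s − 2f) = 17100 × (338759.5 − 252) / (338759.5 + 17100 − 2 × 252) = 17100 × 338507.5 / 355355.5 ≈ 16289 mm ≈ 16.3 m.

16.3 m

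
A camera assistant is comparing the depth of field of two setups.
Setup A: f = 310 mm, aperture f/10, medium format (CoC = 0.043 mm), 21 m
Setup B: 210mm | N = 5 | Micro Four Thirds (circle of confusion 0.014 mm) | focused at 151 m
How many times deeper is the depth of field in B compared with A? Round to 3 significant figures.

19.6

Setup A: H = 310²/(10×0.043) + 310 ≈ 223798.4 mm; DoF = Df − Dn = 23142.5 − 19220.6 ≈ 3921.9 mm.
Setup B: H = 210²/(5×0.014) + 210 ≈ 630210.0 mm; DoF = Df − Dn = 198514 − 121838 ≈ 76676 mm.
Ratio = 76676 / 3921.9 ≈ 19.6.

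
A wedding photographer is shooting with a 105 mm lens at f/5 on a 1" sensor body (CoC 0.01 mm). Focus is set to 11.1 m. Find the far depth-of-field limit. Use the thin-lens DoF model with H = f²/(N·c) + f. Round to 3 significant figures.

Hyperfocal distance H = f²/(N·c) + f = 105²/(5 × 0.01) + 105 = 11025/0.05 + 105 ≈ 220605.0 mm ≈ 220.6 m.
Far limit Df = s·(H − f)/(H − s) = 11100 × (220605.0 − 105) / (220605.0 − 11100) = 11100 × 220500.0 / 209505.0 ≈ 11683 mm ≈ 11.7 m.

11.7 m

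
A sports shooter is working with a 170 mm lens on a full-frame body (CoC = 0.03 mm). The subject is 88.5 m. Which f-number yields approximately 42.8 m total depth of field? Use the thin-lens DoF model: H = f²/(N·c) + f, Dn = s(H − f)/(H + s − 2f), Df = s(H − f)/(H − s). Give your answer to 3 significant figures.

Write h = H − f = f²/(N·c). The thin-lens limits are Dn = s·h/(h + (s−f)) and Df = s·h/(h − (s−f)), so DoF = Df − Dn = 2·s·(s−f)·h / (h² − (s−f)²).
That is a quadratic in h: DoF·h² − 2·s·(s−f)·h − DoF·(s−f)² = 0 ⇒ h = (s−f)·(s + √(s² + DoF²)) / DoF = 88330 × (88500 + √(88500² + 42800²)) / 42800 = 88330 × (88500 + 98306.1) / 42800 ≈ 385528 mm.
Then N = f²/(c·h) = 170² / (0.03 × 385528) = 28900 / 11566 ≈ 2.50.

f/2.50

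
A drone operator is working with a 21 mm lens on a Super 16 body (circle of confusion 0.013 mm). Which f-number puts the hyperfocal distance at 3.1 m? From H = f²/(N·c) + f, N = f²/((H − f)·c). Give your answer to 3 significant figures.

f/11

Rearrange H = f²/(N·c) + f for N: N = f² / ((H − f)·c).
N = 21² / ((3100 − 21) × 0.013) = 441 / 40.03 ≈ 11.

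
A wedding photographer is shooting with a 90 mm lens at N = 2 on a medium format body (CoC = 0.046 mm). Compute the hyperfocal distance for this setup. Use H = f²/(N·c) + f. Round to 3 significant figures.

88.1 m

Hyperfocal distance H = f²/(N·c) + f = 90²/(2 × 0.046) + 90 = 8100/0.092 + 90 ≈ 88133.5 mm ≈ 88.1 m.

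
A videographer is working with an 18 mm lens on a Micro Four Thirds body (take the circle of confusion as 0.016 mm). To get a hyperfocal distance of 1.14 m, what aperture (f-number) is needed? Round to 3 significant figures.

Rearrange H = f²/(N·c) + f for N: N = f² / ((H − f)·c).
N = 18² / ((1140 − 18) × 0.016) = 324 / 17.95 ≈ 18.

f/18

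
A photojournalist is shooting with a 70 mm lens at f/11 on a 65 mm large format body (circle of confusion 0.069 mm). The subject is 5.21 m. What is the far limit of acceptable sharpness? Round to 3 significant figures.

Hyperfocal distance H = f²/(N·c) + f = 70²/(11 × 0.069) + 70 = 4900/0.759 + 70 ≈ 6525.9 mm ≈ 6.526 m.
Far limit Df = s·(H − f)/(H − s) = 5210 × (6525.9 − 70) / (6525.9 − 5210) = 5210 × 6455.9 / 1315.9 ≈ 25561 mm ≈ 25.6 m.

25.6 m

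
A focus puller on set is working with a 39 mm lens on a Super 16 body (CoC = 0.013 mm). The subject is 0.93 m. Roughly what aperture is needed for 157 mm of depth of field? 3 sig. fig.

Write h = H − f = f²/(N·c). The thin-lens limits are Dn = s·h/(h + (s−f)) and Df = s·h/(h − (s−f)), so DoF = Df − Dn = 2·s·(s−f)·h / (h² − (s−f)²).
That is a quadratic in h: DoF·h² − 2·s·(s−f)·h − DoF·(s−f)² = 0 ⇒ h = (s−f)·(s + √(s² + DoF²)) / DoF = 891 × (930 + √(930² + 157²)) / 157 = 891 × (930 + 943.159) / 157 ≈ 10630 mm.
Then N = f²/(c·h) = 39² / (0.013 × 10630) = 1521 / 138.20 ≈ 11.

f/11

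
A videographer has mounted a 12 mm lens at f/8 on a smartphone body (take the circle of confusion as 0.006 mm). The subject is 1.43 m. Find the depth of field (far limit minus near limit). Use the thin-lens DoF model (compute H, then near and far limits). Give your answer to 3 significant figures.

Hyperfocal distance H = f²/(N·c) + f = 12²/(8 × 0.006) + 12 = 144/0.048 + 12 ≈ 3012.0 mm ≈ 3.012 m.
Near limit Dn = s·(H − f)/(H + s − 2f) = 1430 × (3012.0 − 12) / (3012.0 + 1430 − 2 × 12) = 1430 × 3000.0 / 4418.0 ≈ 971.0 mm.
Far limit Df = s·(H − f)/(H − s) = 1430 × (3012.0 − 12) / (3012.0 − 1430) = 1430 × 3000.0 / 1582.0 ≈ 2711.8 mm.
Depth of field = Df − Dn = 2711.8 − 971.0 ≈ 1740.8 mm ≈ 1.74 m.

1.74 m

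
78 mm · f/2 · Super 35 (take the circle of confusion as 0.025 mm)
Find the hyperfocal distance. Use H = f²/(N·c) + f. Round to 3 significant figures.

122 m

Hyperfocal distance H = f²/(N·c) + f = 78²/(2 × 0.025) + 78 = 6084/0.05 + 78 ≈ 121758.0 mm ≈ 122 m.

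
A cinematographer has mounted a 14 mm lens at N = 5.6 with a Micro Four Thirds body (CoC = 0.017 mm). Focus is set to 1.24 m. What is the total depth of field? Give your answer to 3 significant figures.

Hyperfocal distance H = f²/(N·c) + f = 14²/(5.6 × 0.017) + 14 = 196/0.0952 + 14 ≈ 2072.8 mm ≈ 2.073 m.
Near limit Dn = s·(H − f)/(H + s − 2f) = 1240 × (2072.8 − 14) / (2072.8 + 1240 − 2 × 14) = 1240 × 2058.8 / 3284.8 ≈ 777.2 mm.
Far limit Df = s·(H − f)/(H − s) = 1240 × (2072.8 − 14) / (2072.8 − 1240) = 1240 × 2058.8 / 832.8 ≈ 3065.4 mm.
Depth of field = Df − Dn = 3065.4 − 777.2 ≈ 2288.2 mm ≈ 2.29 m.

2.29 m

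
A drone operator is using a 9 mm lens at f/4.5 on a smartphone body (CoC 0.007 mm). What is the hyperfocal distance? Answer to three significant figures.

2.58 m

Hyperfocal distance H = f²/(N·c) + f = 9²/(4.5 × 0.007) + 9 = 81/0.0315 + 9 ≈ 2580.4 mm ≈ 2.58 m.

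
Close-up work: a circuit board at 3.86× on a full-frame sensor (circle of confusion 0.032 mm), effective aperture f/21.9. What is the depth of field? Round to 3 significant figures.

0.0941 mm

At magnification m, DoF ≈ 2·N_eff·c/m² = 2 × 21.9 × 0.032 / 3.86² = 1.402 / 14.9 ≈ 0.0941 mm.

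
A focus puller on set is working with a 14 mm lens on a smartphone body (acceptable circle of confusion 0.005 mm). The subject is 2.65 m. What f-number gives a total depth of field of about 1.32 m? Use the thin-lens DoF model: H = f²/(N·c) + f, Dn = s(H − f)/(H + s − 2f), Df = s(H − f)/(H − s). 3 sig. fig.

Write h = H − f = f²/(N·c). The thin-lens limits are Dn = s·h/(h + (s−f)) and Df = s·h/(h − (s−f)), so DoF = Df − Dn = 2·s·(s−f)·h / (h² − (s−f)²).
That is a quadratic in h: DoF·h² − 2·s·(s−f)·h − DoF·(s−f)² = 0 ⇒ h = (s−f)·(s + √(s² + DoF²)) / DoF = 2636 × (2650 + √(2650² + 1320²)) / 1320 = 2636 × (2650 + 2960.56) / 1320 ≈ 11204 mm.
Then N = f²/(c·h) = 14² / (0.005 × 11204) = 196 / 56.021 ≈ 3.50.

f/3.50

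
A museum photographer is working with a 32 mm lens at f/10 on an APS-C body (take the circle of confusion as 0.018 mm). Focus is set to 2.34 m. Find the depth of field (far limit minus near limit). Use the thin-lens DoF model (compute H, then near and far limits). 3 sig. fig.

Hyperfocal distance H = f²/(N·c) + f = 32²/(10 × 0.018) + 32 = 1024/0.18 + 32 ≈ 5720.9 mm ≈ 5.721 m.
Near limit Dn = s·(H − f)/(H + s − 2f) = 2340 × (5720.9 − 32) / (5720.9 + 2340 − 2 × 32) = 2340 × 5688.9 / 7996.9 ≈ 1664.6 mm.
Far limit Df = s·(H − f)/(H − s) = 2340 × (5720.9 − 32) / (5720.9 − 2340) = 2340 × 5688.9 / 3380.9 ≈ 3937.4 mm.
Depth of field = Df − Dn = 3937.4 − 1664.6 ≈ 2272.8 mm ≈ 2.27 m.

2.27 m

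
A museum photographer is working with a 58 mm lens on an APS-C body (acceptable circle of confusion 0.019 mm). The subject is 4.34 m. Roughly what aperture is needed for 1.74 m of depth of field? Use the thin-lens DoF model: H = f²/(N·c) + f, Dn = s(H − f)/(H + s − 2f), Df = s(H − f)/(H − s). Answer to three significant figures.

f/7.98

Write h = H − f = f²/(N·c). The thin-lens limits are Dn = s·h/(h + (s−f)) and Df = s·h/(h − (s−f)), so DoF = Df − Dn = 2·s·(s−f)·h / (h² − (s−f)²).
That is a quadratic in h: DoF·h² − 2·s·(s−f)·h − DoF·(s−f)² = 0 ⇒ h = (s−f)·(s + √(s² + DoF²)) / DoF = 4282 × (4340 + √(4340² + 1740²)) / 1740 = 4282 × (4340 + 4675.81) / 1740 ≈ 22187 mm.
Then N = f²/(c·h) = 58² / (0.019 × 22187) = 3364 / 421.56 ≈ 7.98.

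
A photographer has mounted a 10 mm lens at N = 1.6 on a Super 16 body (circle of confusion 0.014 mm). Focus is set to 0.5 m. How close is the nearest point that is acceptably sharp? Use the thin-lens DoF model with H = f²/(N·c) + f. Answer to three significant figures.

Hyperfocal distance H = f²/(N·c) + f = 10²/(1.6 × 0.014) + 10 = 100/0.0224 + 10 ≈ 4474.3 mm ≈ 4.474 m.
Near limit Dn = s·(H − f)/(H + s − 2f) = 500 × (4474.3 − 10) / (4474.3 + 500 − 2 × 10) = 500 × 4464.3 / 4954.3 ≈ 450.55 mm.

451 mm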